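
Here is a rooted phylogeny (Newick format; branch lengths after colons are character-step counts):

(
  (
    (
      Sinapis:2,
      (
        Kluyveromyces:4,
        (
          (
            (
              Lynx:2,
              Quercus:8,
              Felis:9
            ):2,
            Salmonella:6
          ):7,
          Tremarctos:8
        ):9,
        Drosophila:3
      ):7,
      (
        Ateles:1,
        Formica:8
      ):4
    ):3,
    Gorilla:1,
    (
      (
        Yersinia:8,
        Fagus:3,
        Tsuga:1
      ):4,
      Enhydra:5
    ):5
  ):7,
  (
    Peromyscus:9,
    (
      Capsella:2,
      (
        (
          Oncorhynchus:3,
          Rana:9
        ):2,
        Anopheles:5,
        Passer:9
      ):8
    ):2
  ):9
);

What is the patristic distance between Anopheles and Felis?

The path runs Anopheles → … → MRCA → … → Felis; the MRCA is the root of the tree.
Branch lengths along that path: 5 + 8 + 2 + 9 + 7 + 3 + 7 + 9 + 7 + 2 + 9 = 68.

68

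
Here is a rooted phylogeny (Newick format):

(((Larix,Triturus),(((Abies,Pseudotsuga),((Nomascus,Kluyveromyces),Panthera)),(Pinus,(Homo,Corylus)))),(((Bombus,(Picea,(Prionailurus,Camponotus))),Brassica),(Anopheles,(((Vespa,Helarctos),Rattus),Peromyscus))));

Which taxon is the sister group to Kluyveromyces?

Nomascus

Kluyveromyces attaches to the tree at the node subtending (Nomascus,Kluyveromyces).
The other lineage descending from that same node — the sister group — is the single tip Nomascus.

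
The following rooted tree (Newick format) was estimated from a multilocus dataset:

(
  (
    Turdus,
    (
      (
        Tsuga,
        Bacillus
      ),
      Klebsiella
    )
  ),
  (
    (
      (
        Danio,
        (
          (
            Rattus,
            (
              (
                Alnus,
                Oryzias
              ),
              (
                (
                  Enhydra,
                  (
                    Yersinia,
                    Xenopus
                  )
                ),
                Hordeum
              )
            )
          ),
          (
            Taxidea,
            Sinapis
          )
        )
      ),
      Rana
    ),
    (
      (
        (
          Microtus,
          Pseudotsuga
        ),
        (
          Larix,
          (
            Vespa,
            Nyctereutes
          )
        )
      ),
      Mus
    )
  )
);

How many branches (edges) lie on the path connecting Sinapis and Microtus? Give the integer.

9

The MRCA of Sinapis and Microtus is the node subtending (((Danio,((Rattus,((Alnus,Oryzias),((Enhydra,(Yersinia,Xenopus)),Hordeum))),(Taxidea,Sinapis))),Rana),(((Microtus,Pseudotsuga),(Larix,(Vespa,Nyctereutes))),Mus)).
From Sinapis up to that node: 5 branches. From Microtus up to the same node: 4 branches. Total: 5 + 4 = 9.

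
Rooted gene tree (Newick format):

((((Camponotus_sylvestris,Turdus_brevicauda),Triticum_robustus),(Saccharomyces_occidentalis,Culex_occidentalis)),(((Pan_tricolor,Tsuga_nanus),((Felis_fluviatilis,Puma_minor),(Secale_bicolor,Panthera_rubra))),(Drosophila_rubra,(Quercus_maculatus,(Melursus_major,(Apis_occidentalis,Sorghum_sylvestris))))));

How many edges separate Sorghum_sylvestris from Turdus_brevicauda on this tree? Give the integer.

10

The MRCA of Sorghum_sylvestris and Turdus_brevicauda is the root of the tree.
From Sorghum_sylvestris up to that node: 6 branches. From Turdus_brevicauda up to the same node: 4 branches. Total: 6 + 4 = 10.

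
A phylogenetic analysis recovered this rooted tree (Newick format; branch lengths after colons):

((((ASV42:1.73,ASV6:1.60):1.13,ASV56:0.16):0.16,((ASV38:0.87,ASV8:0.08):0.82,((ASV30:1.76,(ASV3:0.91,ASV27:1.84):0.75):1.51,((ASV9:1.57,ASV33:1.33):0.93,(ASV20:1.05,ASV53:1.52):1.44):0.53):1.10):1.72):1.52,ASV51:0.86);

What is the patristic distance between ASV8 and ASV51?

5.00

The path runs ASV8 → … → MRCA → … → ASV51; the MRCA is the root of the tree.
Branch lengths along that path: 0.08 + 0.82 + 1.72 + 1.52 + 0.86 = 5.00.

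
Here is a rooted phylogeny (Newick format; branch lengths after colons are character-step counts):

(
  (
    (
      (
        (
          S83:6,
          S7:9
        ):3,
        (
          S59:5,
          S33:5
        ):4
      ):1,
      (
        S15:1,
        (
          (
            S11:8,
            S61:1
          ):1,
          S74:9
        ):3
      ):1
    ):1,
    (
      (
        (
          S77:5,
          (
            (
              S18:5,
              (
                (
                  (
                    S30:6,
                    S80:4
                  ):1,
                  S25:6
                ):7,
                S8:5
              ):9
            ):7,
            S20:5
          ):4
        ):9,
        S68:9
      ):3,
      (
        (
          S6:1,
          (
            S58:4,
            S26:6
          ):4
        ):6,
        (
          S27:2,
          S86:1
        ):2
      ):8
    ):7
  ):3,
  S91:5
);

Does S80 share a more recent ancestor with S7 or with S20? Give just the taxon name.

S20

The MRCA of S80 and S20 subtends ((S18,(((S30,S80),S25),S8)),S20) (6 taxa).
The MRCA of S80 and S7 subtends ((((S83,S7),(S59,S33)),(S15,((S11,S61),S74))),(((S77,((S18,(((S30,S80),S25),S8)),S20)),S68),((S6,(S58,S26)),(S27,S86)))) (21 taxa).
The first is nested inside the second, so S80 shares a more recent common ancestor with S20.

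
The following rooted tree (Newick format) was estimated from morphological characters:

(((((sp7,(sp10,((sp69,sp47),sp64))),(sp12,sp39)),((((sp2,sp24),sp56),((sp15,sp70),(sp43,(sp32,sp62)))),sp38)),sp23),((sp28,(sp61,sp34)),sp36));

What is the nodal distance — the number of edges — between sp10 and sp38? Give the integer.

6

The MRCA of sp10 and sp38 is the node subtending (((sp7,(sp10,((sp69,sp47),sp64))),(sp12,sp39)),((((sp2,sp24),sp56),((sp15,sp70),(sp43,(sp32,sp62)))),sp38)).
From sp10 up to that node: 4 branches. From sp38 up to the same node: 2 branches. Total: 4 + 2 = 6.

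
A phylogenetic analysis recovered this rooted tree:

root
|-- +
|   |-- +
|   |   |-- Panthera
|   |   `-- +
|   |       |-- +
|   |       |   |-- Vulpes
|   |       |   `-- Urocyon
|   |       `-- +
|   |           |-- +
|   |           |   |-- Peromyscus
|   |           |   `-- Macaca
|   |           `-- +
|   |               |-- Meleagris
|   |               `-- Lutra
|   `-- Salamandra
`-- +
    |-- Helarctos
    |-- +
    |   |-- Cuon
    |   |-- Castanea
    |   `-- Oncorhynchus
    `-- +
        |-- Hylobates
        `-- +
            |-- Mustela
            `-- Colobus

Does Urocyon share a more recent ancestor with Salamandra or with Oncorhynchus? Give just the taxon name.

Salamandra

The MRCA of Urocyon and Salamandra subtends ((Panthera,((Vulpes,Urocyon),((Peromyscus,Macaca),(Meleagris,Lutra)))),Salamandra) (8 taxa).
The MRCA of Urocyon and Oncorhynchus is the root, subtending the entire tree (15 taxa).
The first is nested inside the second, so Urocyon shares a more recent common ancestor with Salamandra.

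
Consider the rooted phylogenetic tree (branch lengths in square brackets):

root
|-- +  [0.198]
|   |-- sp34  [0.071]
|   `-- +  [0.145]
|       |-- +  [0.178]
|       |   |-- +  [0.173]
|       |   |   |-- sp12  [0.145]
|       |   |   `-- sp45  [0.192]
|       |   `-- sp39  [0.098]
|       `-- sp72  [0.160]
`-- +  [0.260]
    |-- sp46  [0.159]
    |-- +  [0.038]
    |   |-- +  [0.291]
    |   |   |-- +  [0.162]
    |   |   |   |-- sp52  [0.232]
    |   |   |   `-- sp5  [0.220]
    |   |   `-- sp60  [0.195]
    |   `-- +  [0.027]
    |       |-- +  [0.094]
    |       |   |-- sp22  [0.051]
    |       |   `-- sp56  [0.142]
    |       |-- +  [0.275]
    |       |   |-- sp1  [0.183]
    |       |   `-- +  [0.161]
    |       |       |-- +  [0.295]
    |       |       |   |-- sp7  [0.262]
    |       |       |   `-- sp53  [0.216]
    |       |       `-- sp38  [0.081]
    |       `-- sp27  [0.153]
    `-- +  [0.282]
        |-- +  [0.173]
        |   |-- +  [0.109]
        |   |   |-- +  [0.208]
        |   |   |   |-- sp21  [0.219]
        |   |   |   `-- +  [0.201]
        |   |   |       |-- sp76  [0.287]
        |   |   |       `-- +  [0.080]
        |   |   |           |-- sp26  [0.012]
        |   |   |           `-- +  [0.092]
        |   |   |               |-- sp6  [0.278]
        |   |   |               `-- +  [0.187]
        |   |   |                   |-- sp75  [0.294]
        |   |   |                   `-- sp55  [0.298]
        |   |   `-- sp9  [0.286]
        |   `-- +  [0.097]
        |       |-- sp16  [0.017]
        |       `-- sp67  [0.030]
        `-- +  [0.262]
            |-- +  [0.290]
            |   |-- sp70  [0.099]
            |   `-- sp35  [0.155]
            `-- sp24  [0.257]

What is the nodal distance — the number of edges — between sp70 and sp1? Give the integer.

The MRCA of sp70 and sp1 is the node subtending (sp46,(((sp52,sp5),sp60),((sp22,sp56),(sp1,((sp7,sp53),sp38)),sp27)),((((sp21,(sp76,(sp26,(sp6,(sp75,sp55))))),sp9),(sp16,sp67)),((sp70,sp35),sp24))).
From sp70 up to that node: 4 branches. From sp1 up to the same node: 4 branches. Total: 4 + 4 = 8.

8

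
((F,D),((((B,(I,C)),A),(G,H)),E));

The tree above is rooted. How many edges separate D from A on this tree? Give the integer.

6

The MRCA of D and A is the root of the tree.
From D up to that node: 2 branches. From A up to the same node: 4 branches. Total: 2 + 4 = 6.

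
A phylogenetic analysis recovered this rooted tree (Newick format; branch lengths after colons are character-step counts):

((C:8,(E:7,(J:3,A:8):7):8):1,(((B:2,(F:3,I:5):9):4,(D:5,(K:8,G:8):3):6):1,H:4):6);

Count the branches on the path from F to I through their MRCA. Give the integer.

2

The MRCA of F and I is the node subtending (F,I).
From F up to that node: 1 branch. From I up to the same node: 1 branch. Total: 1 + 1 = 2.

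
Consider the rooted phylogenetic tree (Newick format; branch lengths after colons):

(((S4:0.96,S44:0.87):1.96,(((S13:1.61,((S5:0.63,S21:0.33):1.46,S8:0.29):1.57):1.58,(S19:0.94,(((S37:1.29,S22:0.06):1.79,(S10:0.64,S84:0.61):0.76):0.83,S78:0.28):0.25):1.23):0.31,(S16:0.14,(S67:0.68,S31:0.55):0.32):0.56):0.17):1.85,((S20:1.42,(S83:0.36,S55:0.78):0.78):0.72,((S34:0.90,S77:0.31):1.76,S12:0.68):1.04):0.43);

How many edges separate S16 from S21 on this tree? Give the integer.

The MRCA of S16 and S21 is the node subtending (((S13,((S5,S21),S8)),(S19,(((S37,S22),(S10,S84)),S78))),(S16,(S67,S31))).
From S16 up to that node: 2 branches. From S21 up to the same node: 5 branches. Total: 2 + 5 = 7.

7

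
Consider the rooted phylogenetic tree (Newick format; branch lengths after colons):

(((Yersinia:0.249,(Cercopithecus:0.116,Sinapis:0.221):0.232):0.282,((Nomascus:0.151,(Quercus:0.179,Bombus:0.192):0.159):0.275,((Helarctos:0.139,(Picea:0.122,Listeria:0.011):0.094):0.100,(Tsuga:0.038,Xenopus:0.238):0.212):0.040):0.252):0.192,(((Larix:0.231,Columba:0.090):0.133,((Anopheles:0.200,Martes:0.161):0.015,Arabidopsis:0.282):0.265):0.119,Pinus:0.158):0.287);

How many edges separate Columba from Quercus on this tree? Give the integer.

The MRCA of Columba and Quercus is the root of the tree.
From Columba up to that node: 4 branches. From Quercus up to the same node: 5 branches. Total: 4 + 5 = 9.

9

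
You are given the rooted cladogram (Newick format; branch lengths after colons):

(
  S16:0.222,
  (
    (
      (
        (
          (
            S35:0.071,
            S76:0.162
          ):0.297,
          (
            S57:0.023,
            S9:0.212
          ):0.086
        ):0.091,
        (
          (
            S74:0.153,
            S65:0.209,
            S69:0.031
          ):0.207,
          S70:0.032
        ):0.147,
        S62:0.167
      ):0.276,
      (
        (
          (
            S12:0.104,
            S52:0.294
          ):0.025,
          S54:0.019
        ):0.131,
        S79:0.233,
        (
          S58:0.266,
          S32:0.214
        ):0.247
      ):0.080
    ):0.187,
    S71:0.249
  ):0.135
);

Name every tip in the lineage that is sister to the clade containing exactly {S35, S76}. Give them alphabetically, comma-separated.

The clade containing exactly {S35, S76} attaches to the tree at the node subtending ((S35,S76),(S57,S9)).
The other lineage descending from that same node — the sister group — is (S57,S9); its 2 tips in alphabetical order are the answer.

S57, S9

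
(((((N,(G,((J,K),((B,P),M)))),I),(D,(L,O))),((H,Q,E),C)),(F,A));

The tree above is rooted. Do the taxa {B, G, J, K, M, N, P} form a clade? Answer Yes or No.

The most recent common ancestor of these taxa subtends (N,(G,((J,K),((B,P),M)))).
That clade has exactly 7 tips — every listed taxon and nothing else — so the group is monophyletic.

Yes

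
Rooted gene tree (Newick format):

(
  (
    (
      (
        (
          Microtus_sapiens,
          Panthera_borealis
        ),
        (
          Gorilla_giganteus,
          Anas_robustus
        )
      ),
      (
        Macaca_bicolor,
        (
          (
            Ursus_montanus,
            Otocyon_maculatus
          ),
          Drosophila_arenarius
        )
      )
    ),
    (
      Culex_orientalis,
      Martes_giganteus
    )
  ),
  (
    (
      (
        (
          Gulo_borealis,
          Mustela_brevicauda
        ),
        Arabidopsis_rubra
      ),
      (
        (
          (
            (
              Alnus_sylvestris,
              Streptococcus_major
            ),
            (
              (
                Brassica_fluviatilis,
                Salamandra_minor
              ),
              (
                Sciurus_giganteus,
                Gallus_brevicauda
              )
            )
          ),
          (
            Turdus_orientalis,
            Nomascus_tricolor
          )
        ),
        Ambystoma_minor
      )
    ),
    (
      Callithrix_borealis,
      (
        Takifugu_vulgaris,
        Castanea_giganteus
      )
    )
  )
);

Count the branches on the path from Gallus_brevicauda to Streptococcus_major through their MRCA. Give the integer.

5

The MRCA of Gallus_brevicauda and Streptococcus_major is the node subtending ((Alnus_sylvestris,Streptococcus_major),((Brassica_fluviatilis,Salamandra_minor),(Sciurus_giganteus,Gallus_brevicauda))).
From Gallus_brevicauda up to that node: 3 branches. From Streptococcus_major up to the same node: 2 branches. Total: 3 + 2 = 5.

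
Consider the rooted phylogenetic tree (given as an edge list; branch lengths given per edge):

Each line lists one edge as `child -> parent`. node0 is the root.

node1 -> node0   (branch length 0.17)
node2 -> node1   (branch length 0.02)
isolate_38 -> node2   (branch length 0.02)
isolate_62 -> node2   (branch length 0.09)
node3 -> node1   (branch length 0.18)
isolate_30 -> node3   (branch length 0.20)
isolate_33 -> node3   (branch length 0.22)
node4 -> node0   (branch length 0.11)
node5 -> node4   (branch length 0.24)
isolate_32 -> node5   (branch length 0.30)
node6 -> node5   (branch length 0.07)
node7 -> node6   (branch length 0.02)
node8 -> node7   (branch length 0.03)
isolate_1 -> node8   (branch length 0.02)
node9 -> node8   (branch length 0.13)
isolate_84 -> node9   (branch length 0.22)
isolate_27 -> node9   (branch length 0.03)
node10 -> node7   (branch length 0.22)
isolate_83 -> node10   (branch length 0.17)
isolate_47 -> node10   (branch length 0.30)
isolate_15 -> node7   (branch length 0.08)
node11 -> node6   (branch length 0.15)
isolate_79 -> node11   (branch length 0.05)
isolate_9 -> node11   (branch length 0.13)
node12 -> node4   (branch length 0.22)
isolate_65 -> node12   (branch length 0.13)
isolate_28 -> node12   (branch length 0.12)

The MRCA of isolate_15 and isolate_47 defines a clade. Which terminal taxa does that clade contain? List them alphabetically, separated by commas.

isolate_1, isolate_15, isolate_27, isolate_47, isolate_83, isolate_84

Tracing isolate_15: it sits inside ((isolate_1,(isolate_84,isolate_27)),(isolate_83,isolate_47),isolate_15).
Tracing isolate_47: it sits inside (isolate_83,isolate_47).
The smallest clade enclosing both is ((isolate_1,(isolate_84,isolate_27)),(isolate_83,isolate_47),isolate_15); the answer is its 6 terminal taxa in alphabetical order.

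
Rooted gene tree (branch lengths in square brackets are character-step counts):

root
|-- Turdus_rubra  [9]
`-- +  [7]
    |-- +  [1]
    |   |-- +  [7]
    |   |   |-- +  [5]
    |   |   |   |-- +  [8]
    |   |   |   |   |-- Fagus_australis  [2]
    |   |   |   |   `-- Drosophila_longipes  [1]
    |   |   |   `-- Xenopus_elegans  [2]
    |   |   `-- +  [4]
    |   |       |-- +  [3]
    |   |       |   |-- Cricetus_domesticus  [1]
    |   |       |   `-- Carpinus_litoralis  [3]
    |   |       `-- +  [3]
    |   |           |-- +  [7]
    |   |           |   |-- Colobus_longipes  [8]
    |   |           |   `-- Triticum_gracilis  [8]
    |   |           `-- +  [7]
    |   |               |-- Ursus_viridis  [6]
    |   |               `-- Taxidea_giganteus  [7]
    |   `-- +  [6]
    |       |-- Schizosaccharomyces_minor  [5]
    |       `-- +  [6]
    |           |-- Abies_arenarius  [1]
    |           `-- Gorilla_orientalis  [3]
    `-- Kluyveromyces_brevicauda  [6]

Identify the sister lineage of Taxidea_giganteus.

Taxidea_giganteus attaches to the tree at the node subtending (Ursus_viridis,Taxidea_giganteus).
The other lineage descending from that same node — the sister group — is the single tip Ursus_viridis.

Ursus_viridis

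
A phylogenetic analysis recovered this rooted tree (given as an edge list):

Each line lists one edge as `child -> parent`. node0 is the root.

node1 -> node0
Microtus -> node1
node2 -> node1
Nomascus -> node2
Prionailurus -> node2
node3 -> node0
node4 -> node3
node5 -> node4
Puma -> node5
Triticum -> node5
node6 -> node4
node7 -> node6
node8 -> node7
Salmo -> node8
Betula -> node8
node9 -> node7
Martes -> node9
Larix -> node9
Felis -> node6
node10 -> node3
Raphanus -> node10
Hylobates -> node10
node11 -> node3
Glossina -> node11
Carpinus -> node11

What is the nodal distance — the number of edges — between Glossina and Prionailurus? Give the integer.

6

The MRCA of Glossina and Prionailurus is the root of the tree.
From Glossina up to that node: 3 branches. From Prionailurus up to the same node: 3 branches. Total: 3 + 3 = 6.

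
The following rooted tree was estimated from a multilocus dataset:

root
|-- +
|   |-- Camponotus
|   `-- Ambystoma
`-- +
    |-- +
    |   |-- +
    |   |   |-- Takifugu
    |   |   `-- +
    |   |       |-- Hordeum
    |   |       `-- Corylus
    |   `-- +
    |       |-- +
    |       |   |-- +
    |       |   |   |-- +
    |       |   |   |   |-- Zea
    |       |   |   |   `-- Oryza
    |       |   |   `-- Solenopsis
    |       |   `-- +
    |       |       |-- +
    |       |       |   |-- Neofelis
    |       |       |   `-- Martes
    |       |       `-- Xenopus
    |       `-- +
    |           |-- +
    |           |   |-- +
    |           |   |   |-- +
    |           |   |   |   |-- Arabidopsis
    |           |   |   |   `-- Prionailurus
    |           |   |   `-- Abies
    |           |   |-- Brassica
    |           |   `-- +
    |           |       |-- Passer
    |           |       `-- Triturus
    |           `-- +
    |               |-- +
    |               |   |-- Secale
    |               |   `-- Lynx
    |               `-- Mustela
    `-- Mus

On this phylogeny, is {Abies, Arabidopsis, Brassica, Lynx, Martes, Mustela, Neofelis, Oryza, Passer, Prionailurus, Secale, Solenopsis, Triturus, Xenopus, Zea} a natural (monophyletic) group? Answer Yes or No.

The most recent common ancestor of these taxa subtends ((((Zea,Oryza),Solenopsis),((Neofelis,Martes),Xenopus)),((((Arabidopsis,Prionailurus),Abies),Brassica,(Passer,Triturus)),((Secale,Lynx),Mustela))).
That clade has exactly 15 tips — every listed taxon and nothing else — so the group is monophyletic.

Yes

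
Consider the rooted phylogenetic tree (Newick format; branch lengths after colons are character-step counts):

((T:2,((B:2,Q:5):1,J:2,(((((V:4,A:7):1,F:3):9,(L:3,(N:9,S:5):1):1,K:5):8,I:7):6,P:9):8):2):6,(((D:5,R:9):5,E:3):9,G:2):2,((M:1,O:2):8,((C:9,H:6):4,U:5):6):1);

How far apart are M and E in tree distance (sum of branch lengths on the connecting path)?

The path runs M → … → MRCA → … → E; the MRCA is the root of the tree.
Branch lengths along that path: 1 + 8 + 1 + 2 + 9 + 3 = 24.

24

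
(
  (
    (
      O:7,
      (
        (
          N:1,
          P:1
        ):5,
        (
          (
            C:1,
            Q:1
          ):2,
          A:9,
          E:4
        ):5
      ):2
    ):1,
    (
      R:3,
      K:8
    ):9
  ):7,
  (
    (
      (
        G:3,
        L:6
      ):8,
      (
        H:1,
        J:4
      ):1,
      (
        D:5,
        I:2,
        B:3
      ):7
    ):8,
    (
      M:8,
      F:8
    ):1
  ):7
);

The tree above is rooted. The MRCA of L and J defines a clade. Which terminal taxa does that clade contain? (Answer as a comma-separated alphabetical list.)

Tracing L: it sits inside (G,L).
Tracing J: it sits inside (H,J).
The smallest clade enclosing both is ((G,L),(H,J),(D,I,B)); the answer is its 7 terminal taxa in alphabetical order.

B, D, G, H, I, J, L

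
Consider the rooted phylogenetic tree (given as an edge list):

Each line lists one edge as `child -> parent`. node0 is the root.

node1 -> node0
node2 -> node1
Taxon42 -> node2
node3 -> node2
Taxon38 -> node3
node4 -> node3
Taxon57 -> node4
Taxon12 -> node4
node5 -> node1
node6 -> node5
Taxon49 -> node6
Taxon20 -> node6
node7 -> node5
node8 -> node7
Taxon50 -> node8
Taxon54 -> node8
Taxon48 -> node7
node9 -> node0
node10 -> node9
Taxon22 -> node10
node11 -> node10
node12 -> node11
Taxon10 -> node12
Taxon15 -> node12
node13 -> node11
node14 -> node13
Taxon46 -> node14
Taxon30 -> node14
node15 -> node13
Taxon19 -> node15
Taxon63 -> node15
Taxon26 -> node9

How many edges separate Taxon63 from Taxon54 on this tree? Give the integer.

11

The MRCA of Taxon63 and Taxon54 is the root of the tree.
From Taxon63 up to that node: 6 branches. From Taxon54 up to the same node: 5 branches. Total: 6 + 5 = 11.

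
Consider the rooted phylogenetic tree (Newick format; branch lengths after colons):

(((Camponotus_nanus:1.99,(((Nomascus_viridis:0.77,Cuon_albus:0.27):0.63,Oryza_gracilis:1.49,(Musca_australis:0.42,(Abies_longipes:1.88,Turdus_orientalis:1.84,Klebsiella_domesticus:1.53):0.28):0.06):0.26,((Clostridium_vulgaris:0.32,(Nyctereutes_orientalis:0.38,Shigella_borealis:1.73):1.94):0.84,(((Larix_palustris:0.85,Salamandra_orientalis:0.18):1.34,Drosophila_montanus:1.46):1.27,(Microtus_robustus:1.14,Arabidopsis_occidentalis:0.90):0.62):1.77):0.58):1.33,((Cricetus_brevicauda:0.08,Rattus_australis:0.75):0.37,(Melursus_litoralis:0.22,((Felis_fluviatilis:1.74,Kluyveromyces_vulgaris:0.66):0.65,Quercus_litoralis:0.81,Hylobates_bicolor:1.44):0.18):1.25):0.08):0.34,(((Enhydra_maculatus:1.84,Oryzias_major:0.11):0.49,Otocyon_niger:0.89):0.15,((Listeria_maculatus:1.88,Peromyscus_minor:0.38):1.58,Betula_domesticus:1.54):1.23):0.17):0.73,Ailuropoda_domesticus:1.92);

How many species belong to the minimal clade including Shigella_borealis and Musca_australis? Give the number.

15

The MRCA of Shigella_borealis and Musca_australis is the node subtending (((Nomascus_viridis,Cuon_albus),Oryza_gracilis,(Musca_australis,(Abies_longipes,Turdus_orientalis,Klebsiella_domesticus))),((Clostridium_vulgaris,(Nyctereutes_orientalis,Shigella_borealis)),(((Larix_palustris,Salamandra_orientalis),Drosophila_montanus),(Microtus_robustus,Arabidopsis_occidentalis)))).
That clade contains 15 terminal taxa: Abies_longipes, Arabidopsis_occidentalis, Clostridium_vulgaris, Cuon_albus, Drosophila_montanus, Klebsiella_domesticus, Larix_palustris, Microtus_robustus, Musca_australis, Nomascus_viridis, Nyctereutes_orientalis, Oryza_gracilis, Salamandra_orientalis, Shigella_borealis, Turdus_orientalis.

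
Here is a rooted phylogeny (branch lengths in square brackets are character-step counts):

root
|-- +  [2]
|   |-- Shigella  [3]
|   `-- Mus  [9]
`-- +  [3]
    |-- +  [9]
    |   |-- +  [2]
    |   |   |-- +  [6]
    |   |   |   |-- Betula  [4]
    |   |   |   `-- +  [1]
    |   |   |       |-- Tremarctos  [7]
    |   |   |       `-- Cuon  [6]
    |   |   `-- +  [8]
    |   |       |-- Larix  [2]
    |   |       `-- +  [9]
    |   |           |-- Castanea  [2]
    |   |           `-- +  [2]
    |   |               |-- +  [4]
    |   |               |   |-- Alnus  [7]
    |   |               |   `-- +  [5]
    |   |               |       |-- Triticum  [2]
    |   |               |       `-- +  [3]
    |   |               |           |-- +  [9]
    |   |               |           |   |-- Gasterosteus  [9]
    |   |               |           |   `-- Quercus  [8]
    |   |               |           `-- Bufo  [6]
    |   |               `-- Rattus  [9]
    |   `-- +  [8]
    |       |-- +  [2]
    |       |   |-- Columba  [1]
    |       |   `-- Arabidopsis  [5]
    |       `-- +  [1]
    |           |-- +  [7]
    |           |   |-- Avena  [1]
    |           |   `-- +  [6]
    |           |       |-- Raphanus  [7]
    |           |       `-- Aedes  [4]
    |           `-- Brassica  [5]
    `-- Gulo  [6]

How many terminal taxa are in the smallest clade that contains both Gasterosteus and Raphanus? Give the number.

17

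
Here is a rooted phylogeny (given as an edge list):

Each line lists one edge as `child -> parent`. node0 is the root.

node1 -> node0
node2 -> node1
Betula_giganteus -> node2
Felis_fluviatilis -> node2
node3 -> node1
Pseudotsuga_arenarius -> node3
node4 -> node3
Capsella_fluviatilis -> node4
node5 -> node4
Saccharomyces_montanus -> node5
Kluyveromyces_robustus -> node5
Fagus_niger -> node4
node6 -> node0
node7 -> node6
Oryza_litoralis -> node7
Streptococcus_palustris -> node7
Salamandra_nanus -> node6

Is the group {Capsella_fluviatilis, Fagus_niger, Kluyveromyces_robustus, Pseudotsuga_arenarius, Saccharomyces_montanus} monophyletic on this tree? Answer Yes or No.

The most recent common ancestor of these taxa subtends (Pseudotsuga_arenarius,(Capsella_fluviatilis,(Saccharomyces_montanus,Kluyveromyces_robustus),Fagus_niger)).
That clade has exactly 5 tips — every listed taxon and nothing else — so the group is monophyletic.

Yes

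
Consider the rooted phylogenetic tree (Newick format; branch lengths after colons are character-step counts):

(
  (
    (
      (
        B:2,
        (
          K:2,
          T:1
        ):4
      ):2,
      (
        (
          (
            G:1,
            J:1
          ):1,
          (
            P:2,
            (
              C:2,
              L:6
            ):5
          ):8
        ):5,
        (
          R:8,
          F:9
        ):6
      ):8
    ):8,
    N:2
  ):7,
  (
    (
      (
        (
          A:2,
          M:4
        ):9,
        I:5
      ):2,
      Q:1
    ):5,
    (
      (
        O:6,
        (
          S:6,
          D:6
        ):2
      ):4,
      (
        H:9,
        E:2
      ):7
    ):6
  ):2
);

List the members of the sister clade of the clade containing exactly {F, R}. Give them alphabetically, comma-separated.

The clade containing exactly {F, R} attaches to the tree at the node subtending (((G,J),(P,(C,L))),(R,F)).
The other lineage descending from that same node — the sister group — is ((G,J),(P,(C,L))); its 5 tips in alphabetical order are the answer.

C, G, J, L, P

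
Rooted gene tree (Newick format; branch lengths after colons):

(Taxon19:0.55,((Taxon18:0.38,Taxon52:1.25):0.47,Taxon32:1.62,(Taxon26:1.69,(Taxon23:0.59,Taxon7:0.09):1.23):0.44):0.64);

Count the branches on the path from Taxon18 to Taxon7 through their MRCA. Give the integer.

5

The MRCA of Taxon18 and Taxon7 is the node subtending ((Taxon18,Taxon52),Taxon32,(Taxon26,(Taxon23,Taxon7))).
From Taxon18 up to that node: 2 branches. From Taxon7 up to the same node: 3 branches. Total: 2 + 3 = 5.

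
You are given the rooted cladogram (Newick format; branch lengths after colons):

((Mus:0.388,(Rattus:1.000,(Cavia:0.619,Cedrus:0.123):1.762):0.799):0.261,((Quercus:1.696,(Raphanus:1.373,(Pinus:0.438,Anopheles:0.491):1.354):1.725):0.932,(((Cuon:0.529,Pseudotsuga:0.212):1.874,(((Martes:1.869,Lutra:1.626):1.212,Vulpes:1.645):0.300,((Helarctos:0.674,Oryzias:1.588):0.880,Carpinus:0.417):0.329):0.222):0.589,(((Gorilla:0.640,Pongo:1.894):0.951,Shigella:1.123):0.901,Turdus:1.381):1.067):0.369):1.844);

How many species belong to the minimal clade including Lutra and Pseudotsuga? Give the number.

8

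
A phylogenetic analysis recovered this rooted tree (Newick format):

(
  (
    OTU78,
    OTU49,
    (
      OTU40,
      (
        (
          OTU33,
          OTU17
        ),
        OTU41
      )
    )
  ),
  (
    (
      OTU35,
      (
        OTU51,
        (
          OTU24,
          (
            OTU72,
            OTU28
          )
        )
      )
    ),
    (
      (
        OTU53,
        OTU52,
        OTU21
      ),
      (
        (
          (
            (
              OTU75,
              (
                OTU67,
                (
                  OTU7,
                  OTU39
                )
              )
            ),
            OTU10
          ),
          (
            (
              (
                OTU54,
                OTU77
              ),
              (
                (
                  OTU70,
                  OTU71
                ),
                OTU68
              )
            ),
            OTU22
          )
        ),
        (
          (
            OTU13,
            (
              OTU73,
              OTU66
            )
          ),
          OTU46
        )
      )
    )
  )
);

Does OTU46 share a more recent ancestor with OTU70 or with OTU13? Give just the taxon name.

The MRCA of OTU46 and OTU13 subtends ((OTU13,(OTU73,OTU66)),OTU46) (4 taxa).
The MRCA of OTU46 and OTU70 subtends ((((OTU75,(OTU67,(OTU7,OTU39))),OTU10),(((OTU54,OTU77),((OTU70,OTU71),OTU68)),OTU22)),((OTU13,(OTU73,OTU66)),OTU46)) (15 taxa).
The first is nested inside the second, so OTU46 shares a more recent common ancestor with OTU13.

OTU13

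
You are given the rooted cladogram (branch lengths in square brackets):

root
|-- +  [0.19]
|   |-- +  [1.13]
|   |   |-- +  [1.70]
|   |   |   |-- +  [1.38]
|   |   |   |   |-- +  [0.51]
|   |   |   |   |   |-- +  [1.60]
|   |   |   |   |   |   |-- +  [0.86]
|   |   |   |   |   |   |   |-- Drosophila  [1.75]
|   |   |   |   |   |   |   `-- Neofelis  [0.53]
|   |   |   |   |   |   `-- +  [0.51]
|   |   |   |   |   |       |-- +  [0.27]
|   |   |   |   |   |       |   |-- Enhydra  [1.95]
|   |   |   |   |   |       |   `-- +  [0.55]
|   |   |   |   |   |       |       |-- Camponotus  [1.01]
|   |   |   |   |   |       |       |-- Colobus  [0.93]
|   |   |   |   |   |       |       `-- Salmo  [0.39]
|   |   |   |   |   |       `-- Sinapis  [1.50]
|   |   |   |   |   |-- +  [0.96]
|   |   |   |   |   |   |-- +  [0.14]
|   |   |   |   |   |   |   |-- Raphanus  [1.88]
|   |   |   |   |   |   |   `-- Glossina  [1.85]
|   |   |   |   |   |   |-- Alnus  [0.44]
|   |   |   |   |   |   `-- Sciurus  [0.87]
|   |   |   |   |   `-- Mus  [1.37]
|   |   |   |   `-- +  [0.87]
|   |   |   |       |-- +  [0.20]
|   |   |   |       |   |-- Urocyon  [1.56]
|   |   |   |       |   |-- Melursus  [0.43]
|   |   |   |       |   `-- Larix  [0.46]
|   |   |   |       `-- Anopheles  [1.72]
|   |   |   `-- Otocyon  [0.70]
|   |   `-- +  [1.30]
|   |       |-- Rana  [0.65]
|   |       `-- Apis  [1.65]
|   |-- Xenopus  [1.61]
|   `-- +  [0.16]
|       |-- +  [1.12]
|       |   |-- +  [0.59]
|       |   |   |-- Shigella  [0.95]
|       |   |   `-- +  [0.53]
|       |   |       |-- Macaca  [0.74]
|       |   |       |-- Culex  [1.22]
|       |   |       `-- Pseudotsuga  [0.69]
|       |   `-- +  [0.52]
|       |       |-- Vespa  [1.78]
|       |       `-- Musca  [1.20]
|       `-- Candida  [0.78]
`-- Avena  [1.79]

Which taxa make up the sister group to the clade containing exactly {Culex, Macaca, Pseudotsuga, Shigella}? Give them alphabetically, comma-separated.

The clade containing exactly {Culex, Macaca, Pseudotsuga, Shigella} attaches to the tree at the node subtending ((Shigella,(Macaca,Culex,Pseudotsuga)),(Vespa,Musca)).
The other lineage descending from that same node — the sister group — is (Vespa,Musca); its 2 tips in alphabetical order are the answer.

Musca, Vespa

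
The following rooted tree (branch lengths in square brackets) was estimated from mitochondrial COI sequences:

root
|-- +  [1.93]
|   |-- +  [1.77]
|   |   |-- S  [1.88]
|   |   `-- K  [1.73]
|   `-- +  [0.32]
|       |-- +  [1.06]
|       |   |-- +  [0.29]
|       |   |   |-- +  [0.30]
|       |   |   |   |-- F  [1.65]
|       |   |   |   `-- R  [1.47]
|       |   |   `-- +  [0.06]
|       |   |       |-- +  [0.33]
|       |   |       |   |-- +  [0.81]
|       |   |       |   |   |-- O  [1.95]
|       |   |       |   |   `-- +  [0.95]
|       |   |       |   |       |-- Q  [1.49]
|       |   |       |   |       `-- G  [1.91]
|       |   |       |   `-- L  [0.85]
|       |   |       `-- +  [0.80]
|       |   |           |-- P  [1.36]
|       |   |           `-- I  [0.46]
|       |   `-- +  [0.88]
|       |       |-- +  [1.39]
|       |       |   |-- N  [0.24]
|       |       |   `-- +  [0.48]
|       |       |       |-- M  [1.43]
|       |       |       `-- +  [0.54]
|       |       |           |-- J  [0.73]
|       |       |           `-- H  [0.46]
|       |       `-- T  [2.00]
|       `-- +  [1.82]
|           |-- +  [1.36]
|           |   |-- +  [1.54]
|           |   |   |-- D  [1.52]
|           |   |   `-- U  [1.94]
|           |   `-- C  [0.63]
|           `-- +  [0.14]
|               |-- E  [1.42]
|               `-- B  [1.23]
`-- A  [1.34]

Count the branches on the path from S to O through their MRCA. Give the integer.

9

The MRCA of S and O is the node subtending ((S,K),((((F,R),(((O,(Q,G)),L),(P,I))),((N,(M,(J,H))),T)),(((D,U),C),(E,B)))).
From S up to that node: 2 branches. From O up to the same node: 7 branches. Total: 2 + 7 = 9.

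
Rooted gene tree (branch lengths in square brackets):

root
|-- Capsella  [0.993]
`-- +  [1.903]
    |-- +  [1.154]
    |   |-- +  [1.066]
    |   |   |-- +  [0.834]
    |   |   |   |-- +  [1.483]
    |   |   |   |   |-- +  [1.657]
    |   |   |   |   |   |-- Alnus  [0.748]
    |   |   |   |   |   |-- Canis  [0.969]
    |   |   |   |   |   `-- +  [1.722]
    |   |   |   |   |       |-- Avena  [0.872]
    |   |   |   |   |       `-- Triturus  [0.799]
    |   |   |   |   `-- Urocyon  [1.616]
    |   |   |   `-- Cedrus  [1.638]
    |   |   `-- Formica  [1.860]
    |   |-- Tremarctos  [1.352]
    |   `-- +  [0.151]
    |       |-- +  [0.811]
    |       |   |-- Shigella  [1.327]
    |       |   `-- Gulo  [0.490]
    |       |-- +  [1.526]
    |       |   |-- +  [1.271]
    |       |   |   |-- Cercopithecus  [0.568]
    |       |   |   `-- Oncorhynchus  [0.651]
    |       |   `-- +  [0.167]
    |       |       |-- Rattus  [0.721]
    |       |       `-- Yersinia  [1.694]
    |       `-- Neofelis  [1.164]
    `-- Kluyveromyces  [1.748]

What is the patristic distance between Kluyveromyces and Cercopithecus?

6.418

The path runs Kluyveromyces → … → MRCA → … → Cercopithecus; the MRCA is the node subtending ((((((Alnus,Canis,(Avena,Triturus)),Urocyon),Cedrus),Formica),Tremarctos,((Shigella,Gulo),((Cercopithecus,Oncorhynchus),(Rattus,Yersinia)),Neofelis)),Kluyveromyces).
Branch lengths along that path: 1.748 + 1.154 + 0.151 + 1.526 + 1.271 + 0.568 = 6.418.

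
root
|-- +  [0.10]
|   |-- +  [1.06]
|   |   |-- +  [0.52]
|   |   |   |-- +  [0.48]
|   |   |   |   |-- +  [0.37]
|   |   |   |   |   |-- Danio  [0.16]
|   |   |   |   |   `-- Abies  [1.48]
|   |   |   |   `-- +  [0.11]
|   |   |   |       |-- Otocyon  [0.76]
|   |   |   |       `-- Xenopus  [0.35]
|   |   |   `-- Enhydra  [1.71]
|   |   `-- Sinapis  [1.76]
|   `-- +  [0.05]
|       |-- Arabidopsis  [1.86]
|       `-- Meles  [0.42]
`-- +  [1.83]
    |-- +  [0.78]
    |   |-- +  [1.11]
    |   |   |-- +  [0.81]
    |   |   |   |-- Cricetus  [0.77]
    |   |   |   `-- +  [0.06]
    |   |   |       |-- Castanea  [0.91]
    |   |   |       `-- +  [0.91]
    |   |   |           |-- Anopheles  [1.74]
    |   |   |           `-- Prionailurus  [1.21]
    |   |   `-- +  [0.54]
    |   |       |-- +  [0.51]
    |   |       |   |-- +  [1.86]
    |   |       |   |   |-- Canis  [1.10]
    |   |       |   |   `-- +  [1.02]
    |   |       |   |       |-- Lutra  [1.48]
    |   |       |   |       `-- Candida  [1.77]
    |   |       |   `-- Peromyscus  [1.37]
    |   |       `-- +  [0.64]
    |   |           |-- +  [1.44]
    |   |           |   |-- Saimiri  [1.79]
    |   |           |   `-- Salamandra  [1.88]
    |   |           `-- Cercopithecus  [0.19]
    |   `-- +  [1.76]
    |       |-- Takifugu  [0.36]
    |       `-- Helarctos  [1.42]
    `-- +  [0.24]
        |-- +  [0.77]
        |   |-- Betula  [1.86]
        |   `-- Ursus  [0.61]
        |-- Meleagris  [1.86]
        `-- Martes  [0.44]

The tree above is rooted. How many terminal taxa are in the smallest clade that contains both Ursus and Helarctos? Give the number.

17

The MRCA of Ursus and Helarctos is the node subtending ((((Cricetus,(Castanea,(Anopheles,Prionailurus))),(((Canis,(Lutra,Candida)),Peromyscus),((Saimiri,Salamandra),Cercopithecus))),(Takifugu,Helarctos)),((Betula,Ursus),Meleagris,Martes)).
That clade contains 17 terminal taxa: Anopheles, Betula, Candida, Canis, Castanea, Cercopithecus, Cricetus, Helarctos, Lutra, Martes, Meleagris, Peromyscus, Prionailurus, Saimiri, Salamandra, Takifugu, Ursus.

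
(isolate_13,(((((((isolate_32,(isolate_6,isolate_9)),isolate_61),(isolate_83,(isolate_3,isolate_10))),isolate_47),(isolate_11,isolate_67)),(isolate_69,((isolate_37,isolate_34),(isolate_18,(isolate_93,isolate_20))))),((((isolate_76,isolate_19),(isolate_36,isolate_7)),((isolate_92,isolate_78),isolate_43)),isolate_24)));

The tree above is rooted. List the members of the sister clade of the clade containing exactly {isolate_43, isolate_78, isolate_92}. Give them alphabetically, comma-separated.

The clade containing exactly {isolate_43, isolate_78, isolate_92} attaches to the tree at the node subtending (((isolate_76,isolate_19),(isolate_36,isolate_7)),((isolate_92,isolate_78),isolate_43)).
The other lineage descending from that same node — the sister group — is ((isolate_76,isolate_19),(isolate_36,isolate_7)); its 4 tips in alphabetical order are the answer.

isolate_19, isolate_36, isolate_7, isolate_76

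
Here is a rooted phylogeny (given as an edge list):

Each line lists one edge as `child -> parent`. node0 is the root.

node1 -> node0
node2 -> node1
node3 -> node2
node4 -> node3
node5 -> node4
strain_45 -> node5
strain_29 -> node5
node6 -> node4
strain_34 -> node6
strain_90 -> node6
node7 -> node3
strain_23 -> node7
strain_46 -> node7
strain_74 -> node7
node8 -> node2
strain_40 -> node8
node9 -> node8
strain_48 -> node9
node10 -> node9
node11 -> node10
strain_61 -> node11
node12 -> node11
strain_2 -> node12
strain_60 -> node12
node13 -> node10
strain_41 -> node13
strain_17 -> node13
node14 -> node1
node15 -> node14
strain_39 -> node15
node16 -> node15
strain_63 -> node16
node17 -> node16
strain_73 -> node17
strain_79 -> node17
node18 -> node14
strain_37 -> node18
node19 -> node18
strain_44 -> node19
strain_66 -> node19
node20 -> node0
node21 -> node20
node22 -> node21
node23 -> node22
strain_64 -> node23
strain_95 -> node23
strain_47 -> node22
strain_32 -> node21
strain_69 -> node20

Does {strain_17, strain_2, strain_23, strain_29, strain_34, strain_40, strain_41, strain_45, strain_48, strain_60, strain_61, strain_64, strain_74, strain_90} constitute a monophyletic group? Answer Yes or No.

No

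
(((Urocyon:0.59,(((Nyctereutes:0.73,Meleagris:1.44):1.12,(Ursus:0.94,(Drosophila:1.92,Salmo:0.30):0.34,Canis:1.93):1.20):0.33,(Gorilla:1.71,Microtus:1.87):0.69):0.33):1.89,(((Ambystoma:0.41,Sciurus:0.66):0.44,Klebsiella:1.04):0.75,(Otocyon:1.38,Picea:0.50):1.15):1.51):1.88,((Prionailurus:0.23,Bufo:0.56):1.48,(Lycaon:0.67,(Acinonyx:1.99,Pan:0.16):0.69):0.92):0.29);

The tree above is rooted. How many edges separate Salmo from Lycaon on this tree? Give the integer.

10

The MRCA of Salmo and Lycaon is the root of the tree.
From Salmo up to that node: 7 branches. From Lycaon up to the same node: 3 branches. Total: 7 + 3 = 10.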